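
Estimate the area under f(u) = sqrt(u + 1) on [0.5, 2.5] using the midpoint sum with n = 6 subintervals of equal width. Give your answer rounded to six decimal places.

Δu = (2.5 − 0.5)/6 = 1/3.
Midpoints: 2/3, 1, 4/3, 5/3, 2, 7/3.
f(2/3) ≈ 1.290994, f(1) ≈ 1.414214, f(4/3) ≈ 1.527525, f(5/3) ≈ 1.632993, f(2) ≈ 1.732051, f(7/3) ≈ 1.825742.
Sum = Δu · [f(2/3) + f(1) + f(4/3) + ...].
Sum ≈ 3.141173.

3.141173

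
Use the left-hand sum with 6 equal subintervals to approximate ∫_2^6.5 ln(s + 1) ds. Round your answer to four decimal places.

Δs = (6.5 − 2)/6 = 0.75.
Left endpoints: 2, 2.75, 3.5, 4.25, 5, 5.75.
f(2) ≈ 1.0986, f(2.75) ≈ 1.3218, f(3.5) ≈ 1.5041, f(4.25) ≈ 1.6582, f(5) ≈ 1.7918, f(5.75) ≈ 1.9095.
Sum = Δs · [f(2) + f(2.75) + f(3.5) + ...].
Sum ≈ 6.9630.

6.9630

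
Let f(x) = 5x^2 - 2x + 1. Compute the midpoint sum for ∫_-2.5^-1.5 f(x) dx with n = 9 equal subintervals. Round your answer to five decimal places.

Δx = (-1.5 − (-2.5))/9 = 1/9.
Midpoints: -22/9, -7/3, -20/9, -19/9, -2, -17/9, -16/9, -5/3, -14/9.
f(-22/9) = 2897/81, f(-7/3) = 296/9, f(-20/9) = 2441/81, f(-19/9) = 2228/81, f(-2) = 25, f(-17/9) = 1832/81, f(-16/9) = 1649/81, f(-5/3) = 164/9, f(-14/9) = 1313/81.
Sum = Δx · [f(-22/9) + f(-7/3) + f(-20/9) + ...].
Sum ≈ 25.41152.

25.41152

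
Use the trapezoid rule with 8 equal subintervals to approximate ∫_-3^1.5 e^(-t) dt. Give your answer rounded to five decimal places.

20.38338

Δt = (1.5 − (-3))/8 = 0.5625.
f(-3) ≈ 20.08554, f(-2.4375) ≈ 11.44439, f(-1.875) ≈ 6.52082, f(-1.3125) ≈ 3.71545, f(-0.75) ≈ 2.11700, f(-0.1875) ≈ 1.20623, f(0.375) ≈ 0.68729, f(0.9375) ≈ 0.39161, f(1.5) ≈ 0.22313.
T_8 = (Δt/2)·[f(t_0) + 2f(t_1) + ... + 2f(t_{7}) + f(t_8)].
Sum ≈ 20.38338.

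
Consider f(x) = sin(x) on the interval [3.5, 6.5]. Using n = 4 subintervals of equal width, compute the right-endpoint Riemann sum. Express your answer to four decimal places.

Δx = (6.5 − 3.5)/4 = 0.75.
Right endpoints: 4.25, 5, 5.75, 6.5.
f(4.25) ≈ -0.8950, f(5) ≈ -0.9589, f(5.75) ≈ -0.5083, f(6.5) ≈ 0.2151.
Sum = Δx · [f(4.25) + f(5) + f(5.75) + f(6.5)].
Sum ≈ -1.6103.

-1.6103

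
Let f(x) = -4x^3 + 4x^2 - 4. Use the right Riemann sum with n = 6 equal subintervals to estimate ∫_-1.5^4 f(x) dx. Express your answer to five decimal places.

Δx = (4 − (-1.5))/6 = 11/12.
Right endpoints: -7/12, 1/3, 1.25, 13/6, 37/12, 4.
f(-7/12) = -797/432, f(1/3) = -100/27, f(1.25) = -5.5625, f(13/6) = -1399/54, f(37/12) = -35953/432, f(4) = -196.
Sum = Δx · [f(-7/12) + f(1/3) + f(1.25) + ...].
Sum ≈ -289.88947.

-289.88947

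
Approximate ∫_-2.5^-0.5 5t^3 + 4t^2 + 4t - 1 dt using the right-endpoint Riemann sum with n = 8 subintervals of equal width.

Δt = (-0.5 − (-2.5))/8 = 0.25.
Right endpoints: -2.25, -2, -1.75, -1.5, -1.25, -1, -0.75, -0.5.
f(-2.25) = -46.703125, f(-2) = -33, f(-1.75) = -22.546875, f(-1.5) = -14.875, f(-1.25) = -9.515625, f(-1) = -6, f(-0.75) = -3.859375, f(-0.5) = -2.625.
Sum = Δt · [f(-2.25) + f(-2) + f(-1.75) + ...].
Sum = -34.78125.

-34.78125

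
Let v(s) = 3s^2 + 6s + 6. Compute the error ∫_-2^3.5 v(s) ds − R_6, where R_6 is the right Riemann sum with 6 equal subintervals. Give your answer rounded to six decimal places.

Exact integral: ∫_-2^3.5 v(s) ds = 108.625.
R_6 ≈ 137.40451389.
Error ≈ 108.625 − 137.40451389 ≈ -28.779514.

-28.779514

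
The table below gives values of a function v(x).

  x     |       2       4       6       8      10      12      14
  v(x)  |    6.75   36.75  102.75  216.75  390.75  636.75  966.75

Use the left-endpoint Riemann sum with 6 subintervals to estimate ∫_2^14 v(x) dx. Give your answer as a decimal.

2781

Δx = 2.
Sum = 2·[6.75 + 36.75 + 102.75 + 216.75 + 390.75 + 636.75] = 2781.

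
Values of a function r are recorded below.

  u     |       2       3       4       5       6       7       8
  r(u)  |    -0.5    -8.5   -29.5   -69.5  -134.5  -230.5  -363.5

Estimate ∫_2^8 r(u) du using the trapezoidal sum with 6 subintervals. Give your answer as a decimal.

Δu = 1.
T_6 = (1/2)·[(-0.5) + 2·(-8.5) + 2·(-29.5) + 2·(-69.5) + 2·(-134.5) + 2·(-230.5) + (-363.5)] = -654.5.

-654.5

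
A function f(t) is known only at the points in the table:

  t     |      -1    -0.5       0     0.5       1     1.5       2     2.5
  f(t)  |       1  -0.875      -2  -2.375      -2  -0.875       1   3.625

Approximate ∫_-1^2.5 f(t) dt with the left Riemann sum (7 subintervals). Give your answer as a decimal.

-3.0625

Δt = 0.5.
Sum = 0.5·[1 + (-0.875) + (-2) + (-2.375) + (-2) + (-0.875) + 1] = -3.0625.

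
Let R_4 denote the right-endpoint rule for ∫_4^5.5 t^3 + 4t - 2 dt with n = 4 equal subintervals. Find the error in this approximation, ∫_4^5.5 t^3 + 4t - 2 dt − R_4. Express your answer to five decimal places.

-20.82129

Exact integral: ∫_4^5.5 f(t) dt = 190.265625.
R_4 ≈ 211.0869141.
Error ≈ 190.265625 − 211.0869141 ≈ -20.82129.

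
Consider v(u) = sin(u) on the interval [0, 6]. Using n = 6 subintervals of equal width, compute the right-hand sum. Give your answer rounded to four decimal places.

-0.1033

Δu = (6 − 0)/6 = 1.
Right endpoints: 1, 2, 3, 4, 5, 6.
v(1) ≈ 0.8415, v(2) ≈ 0.9093, v(3) ≈ 0.1411, v(4) ≈ -0.7568, v(5) ≈ -0.9589, v(6) ≈ -0.2794.
Sum = Δu · [v(1) + v(2) + v(3) + ...].
Sum ≈ -0.1033.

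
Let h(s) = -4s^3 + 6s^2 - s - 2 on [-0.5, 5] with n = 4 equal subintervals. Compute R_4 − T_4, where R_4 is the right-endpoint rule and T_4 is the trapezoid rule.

-245.78125

R_4 = -680.23828125.
T_4 = -434.45703125.
R_4 − T_4 = -245.78125.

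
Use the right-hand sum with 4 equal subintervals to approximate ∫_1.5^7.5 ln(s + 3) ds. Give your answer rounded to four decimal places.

12.5329

Δs = (7.5 − 1.5)/4 = 1.5.
Right endpoints: 3, 4.5, 6, 7.5.
f(3) ≈ 1.7918, f(4.5) ≈ 2.0149, f(6) ≈ 2.1972, f(7.5) ≈ 2.3514.
Sum = Δs · [f(3) + f(4.5) + f(6) + f(7.5)].
Sum ≈ 12.5329.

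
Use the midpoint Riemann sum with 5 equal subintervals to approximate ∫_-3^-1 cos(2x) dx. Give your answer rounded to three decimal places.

Δx = (-1 − (-3))/5 = 0.4.
Midpoints: -2.8, -2.4, -2, -1.6, -1.2.
f(-2.8) ≈ 0.776, f(-2.4) ≈ 0.087, f(-2) ≈ -0.654, f(-1.6) ≈ -0.998, f(-1.2) ≈ -0.737.
Sum = Δx · [f(-2.8) + f(-2.4) + f(-2) + f(-1.6) + f(-1.2)].
Sum ≈ -0.611.

-0.611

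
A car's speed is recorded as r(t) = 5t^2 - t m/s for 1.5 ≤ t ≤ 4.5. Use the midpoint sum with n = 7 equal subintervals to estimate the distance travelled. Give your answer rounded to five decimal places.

137.02041

Δt = (4.5 − 1.5)/7 = 3/7.
Midpoints: 12/7, 15/7, 18/7, 3, 24/7, 27/7, 30/7.
r(12/7) = 636/49, r(15/7) = 1020/49, r(18/7) = 1494/49, r(3) = 42, r(24/7) = 2712/49, r(27/7) = 3456/49, r(30/7) = 4290/49.
Sum = Δt · [r(12/7) + r(15/7) + r(18/7) + ...].
Sum ≈ 137.02041.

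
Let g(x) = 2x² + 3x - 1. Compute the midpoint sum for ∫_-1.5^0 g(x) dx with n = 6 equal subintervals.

-2.640625

Δx = (0 − (-1.5))/6 = 0.25.
Midpoints: -1.375, -1.125, -0.875, -0.625, -0.375, -0.125.
g(-1.375) = -1.34375, g(-1.125) = -1.84375, g(-0.875) = -2.09375, g(-0.625) = -2.09375, g(-0.375) = -1.84375, g(-0.125) = -1.34375.
Sum = Δx · [g(-1.375) + g(-1.125) + g(-0.875) + ...].
Sum = -2.640625.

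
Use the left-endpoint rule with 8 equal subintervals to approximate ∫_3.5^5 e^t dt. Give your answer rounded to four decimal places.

104.8261

Δt = (5 − 3.5)/8 = 0.1875.
Left endpoints: 3.5, 3.6875, 3.875, 4.0625, 4.25, 4.4375, 4.625, 4.8125.
f(3.5) ≈ 33.1155, f(3.6875) ≈ 39.9449, f(3.875) ≈ 48.1827, f(4.0625) ≈ 58.1194, f(4.25) ≈ 70.1054, f(4.4375) ≈ 84.5633, f(4.625) ≈ 102.0028, f(4.8125) ≈ 123.0388.
Sum = Δt · [f(3.5) + f(3.6875) + f(3.875) + ...].
Sum ≈ 104.8261.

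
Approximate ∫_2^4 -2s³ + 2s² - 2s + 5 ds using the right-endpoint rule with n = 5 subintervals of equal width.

Δs = (4 − 2)/5 = 0.4.
Right endpoints: 2.4, 2.8, 3.2, 3.6, 4.
f(2.4) = -15.928, f(2.8) = -28.824, f(3.2) = -46.456, f(3.6) = -69.592, f(4) = -99.
Sum = Δs · [f(2.4) + f(2.8) + f(3.2) + f(3.6) + f(4)].
Sum = -103.92.

-103.92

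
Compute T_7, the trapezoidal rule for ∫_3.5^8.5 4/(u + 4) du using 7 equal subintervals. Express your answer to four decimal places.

2.0452

Δu = (8.5 − 3.5)/7 = 5/7.
f(3.5) = 8/15, f(59/14) = 56/115, f(69/14) = 0.448, f(79/14) = 56/135, f(89/14) = 56/145, f(99/14) = 56/155, f(109/14) = 56/165, f(8.5) = 0.32.
T_7 = (Δu/2)·[f(u_0) + 2f(u_1) + ... + 2f(u_{6}) + f(u_7)].
Sum ≈ 2.0452.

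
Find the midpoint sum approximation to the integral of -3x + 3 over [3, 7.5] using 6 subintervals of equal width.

-57.375

Δx = (7.5 − 3)/6 = 0.75.
Midpoints: 3.375, 4.125, 4.875, 5.625, 6.375, 7.125.
f(3.375) = -7.125, f(4.125) = -9.375, f(4.875) = -11.625, f(5.625) = -13.875, f(6.375) = -16.125, f(7.125) = -18.375.
Sum = Δx · [f(3.375) + f(4.125) + f(4.875) + ...].
Sum = -57.375.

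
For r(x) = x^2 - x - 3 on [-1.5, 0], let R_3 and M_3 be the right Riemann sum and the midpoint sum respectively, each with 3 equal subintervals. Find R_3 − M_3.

-0.84375

R_3 = -3.125.
M_3 = -2.28125.
R_3 − M_3 = -0.84375.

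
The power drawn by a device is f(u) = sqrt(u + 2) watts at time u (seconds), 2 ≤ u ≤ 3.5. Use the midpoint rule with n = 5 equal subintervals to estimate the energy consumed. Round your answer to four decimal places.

Δu = (3.5 − 2)/5 = 0.3.
Midpoints: 2.15, 2.45, 2.75, 3.05, 3.35.
f(2.15) ≈ 2.0372, f(2.45) ≈ 2.1095, f(2.75) ≈ 2.1794, f(3.05) ≈ 2.2472, f(3.35) ≈ 2.3130.
Sum = Δu · [f(2.15) + f(2.45) + f(2.75) + f(3.05) + f(3.35)].
Sum ≈ 3.2659.

3.2659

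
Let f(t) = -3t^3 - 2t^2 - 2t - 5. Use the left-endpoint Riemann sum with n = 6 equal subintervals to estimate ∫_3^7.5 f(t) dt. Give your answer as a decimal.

-2183.02734375

Δt = (7.5 − 3)/6 = 0.75.
Left endpoints: 3, 3.75, 4.5, 5.25, 6, 6.75.
f(3) = -110, f(3.75) = -198.828125, f(4.5) = -327.875, f(5.25) = -504.734375, f(6) = -737, f(6.75) = -1032.265625.
Sum = Δt · [f(3) + f(3.75) + f(4.5) + ...].
Sum = -2183.02734375.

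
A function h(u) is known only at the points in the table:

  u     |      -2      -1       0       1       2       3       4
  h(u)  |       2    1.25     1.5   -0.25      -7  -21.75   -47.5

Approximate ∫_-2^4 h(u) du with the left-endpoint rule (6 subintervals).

Δu = 1.
Sum = 1·[2 + 1.25 + 1.5 + (-0.25) + (-7) + (-21.75)] = -24.25.

-24.25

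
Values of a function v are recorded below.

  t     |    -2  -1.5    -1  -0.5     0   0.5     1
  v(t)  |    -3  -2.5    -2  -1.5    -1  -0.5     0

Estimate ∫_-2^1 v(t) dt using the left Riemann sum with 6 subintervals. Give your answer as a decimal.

-5.25

Δt = 0.5.
Sum = 0.5·[(-3) + (-2.5) + (-2) + (-1.5) + (-1) + (-0.5)] = -5.25.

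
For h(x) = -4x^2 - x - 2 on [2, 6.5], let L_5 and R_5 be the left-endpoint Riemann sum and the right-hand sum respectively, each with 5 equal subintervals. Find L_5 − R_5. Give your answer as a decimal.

L_5 = -315.18.
R_5 = -456.93.
L_5 − R_5 = 141.75.

141.75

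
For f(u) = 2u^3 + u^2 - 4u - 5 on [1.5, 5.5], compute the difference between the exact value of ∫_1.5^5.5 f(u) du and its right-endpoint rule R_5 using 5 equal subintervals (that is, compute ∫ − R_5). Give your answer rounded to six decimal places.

Exact integral: ∫_1.5^5.5 f(u) du ≈ 433.33333333.
R_5 = 577.92.
Error ≈ 433.33333333 − 577.92 ≈ -144.586667.

-144.586667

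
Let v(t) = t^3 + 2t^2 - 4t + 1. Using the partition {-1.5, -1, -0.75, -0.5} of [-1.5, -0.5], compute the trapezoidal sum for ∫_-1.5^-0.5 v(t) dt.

5.87890625

Subinterval widths: 0.5, 0.25, 0.25.
v(-1.5) = 8.125, v(-1) = 6, v(-0.75) = 4.703125, v(-0.5) = 3.375.
On each subinterval the trapezoid contributes (Δt_i/2)·[v(t_{i-1}) + v(t_i)].
Sum = 5.87890625.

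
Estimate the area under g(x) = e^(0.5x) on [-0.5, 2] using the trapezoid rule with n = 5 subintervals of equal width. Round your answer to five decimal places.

Δx = (2 − (-0.5))/5 = 0.5.
g(-0.5) ≈ 0.77880, g(0) ≈ 1.00000, g(0.5) ≈ 1.28403, g(1) ≈ 1.64872, g(1.5) ≈ 2.11700, g(2) ≈ 2.71828.
T_5 = (Δx/2)·[g(x_0) + 2g(x_1) + ... + 2g(x_{4}) + g(x_5)].
Sum ≈ 3.89914.

3.89914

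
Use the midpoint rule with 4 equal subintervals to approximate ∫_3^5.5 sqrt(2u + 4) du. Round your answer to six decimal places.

Δu = (5.5 − 3)/4 = 0.625.
Midpoints: 3.3125, 3.9375, 4.5625, 5.1875.
f(3.3125) ≈ 3.259601, f(3.9375) ≈ 3.446012, f(4.5625) ≈ 3.622844, f(5.1875) ≈ 3.791438.
Sum = Δu · [f(3.3125) + f(3.9375) + f(4.5625) + f(5.1875)].
Sum ≈ 8.824935.

8.824935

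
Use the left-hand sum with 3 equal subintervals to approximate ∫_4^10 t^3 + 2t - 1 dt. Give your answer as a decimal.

Δt = (10 − 4)/3 = 2.
Left endpoints: 4, 6, 8.
f(4) = 71, f(6) = 227, f(8) = 527.
Sum = Δt · [f(4) + f(6) + f(8)].
Sum = 1650.

1650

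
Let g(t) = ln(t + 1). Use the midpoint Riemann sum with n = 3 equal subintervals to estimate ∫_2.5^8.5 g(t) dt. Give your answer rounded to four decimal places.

11.0319

Δt = (8.5 − 2.5)/3 = 2.
Midpoints: 3.5, 5.5, 7.5.
g(3.5) ≈ 1.5041, g(5.5) ≈ 1.8718, g(7.5) ≈ 2.1401.
Sum = Δt · [g(3.5) + g(5.5) + g(7.5)].
Sum ≈ 11.0319.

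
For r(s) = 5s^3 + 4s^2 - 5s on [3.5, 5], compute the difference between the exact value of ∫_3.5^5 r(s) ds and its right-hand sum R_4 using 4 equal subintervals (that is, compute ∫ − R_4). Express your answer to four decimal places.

Exact integral: ∫_3.5^5 r(s) ds = 671.296875.
R_4 ≈ 758.827148.
Error ≈ 671.296875 − 758.827148 ≈ -87.5303.

-87.5303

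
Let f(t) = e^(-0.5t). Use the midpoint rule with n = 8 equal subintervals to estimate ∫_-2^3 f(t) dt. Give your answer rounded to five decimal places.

4.97006

Δt = (3 − (-2))/8 = 0.625.
Midpoints: -1.6875, -1.0625, -0.4375, 0.1875, 0.8125, 1.4375, 2.0625, 2.6875.
f(-1.6875) ≈ 2.32507, f(-1.0625) ≈ 1.70106, f(-0.4375) ≈ 1.24452, f(0.1875) ≈ 0.91051, f(0.8125) ≈ 0.66614, f(1.4375) ≈ 0.48736, f(2.0625) ≈ 0.35656, f(2.6875) ≈ 0.26087.
Sum = Δt · [f(-1.6875) + f(-1.0625) + f(-0.4375) + ...].
Sum ≈ 4.97006.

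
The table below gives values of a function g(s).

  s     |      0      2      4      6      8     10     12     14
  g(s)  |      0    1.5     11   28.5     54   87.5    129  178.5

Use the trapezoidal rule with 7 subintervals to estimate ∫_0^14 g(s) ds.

801.5

Δs = 2.
T_7 = (2/2)·[0 + 2·1.5 + 2·11 + 2·28.5 + 2·54 + 2·87.5 + 2·129 + 178.5] = 801.5.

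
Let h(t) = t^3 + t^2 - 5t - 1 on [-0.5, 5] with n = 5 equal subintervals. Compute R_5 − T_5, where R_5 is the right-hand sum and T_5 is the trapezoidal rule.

67.30625

R_5 = 206.47.
T_5 = 139.16375.
R_5 − T_5 = 67.30625.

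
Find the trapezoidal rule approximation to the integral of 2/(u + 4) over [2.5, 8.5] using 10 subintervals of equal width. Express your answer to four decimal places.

1.3089

Δu = (8.5 − 2.5)/10 = 0.6.
f(2.5) = 4/13, f(3.1) = 20/71, f(3.7) = 20/77, f(4.3) = 20/83, f(4.9) = 20/89, f(5.5) = 4/19, f(6.1) = 20/101, f(6.7) = 20/107, f(7.3) = 20/113, f(7.9) = 20/119, f(8.5) = 0.16.
T_10 = (Δu/2)·[f(u_0) + 2f(u_1) + ... + 2f(u_{9}) + f(u_10)].
Sum ≈ 1.3089.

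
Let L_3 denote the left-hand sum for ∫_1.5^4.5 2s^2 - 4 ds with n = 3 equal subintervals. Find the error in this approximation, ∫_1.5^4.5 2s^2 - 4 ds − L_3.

Exact integral: ∫_1.5^4.5 f(s) ds = 46.5.
L_3 = 29.5.
Error = 46.5 − 29.5 = 17.

17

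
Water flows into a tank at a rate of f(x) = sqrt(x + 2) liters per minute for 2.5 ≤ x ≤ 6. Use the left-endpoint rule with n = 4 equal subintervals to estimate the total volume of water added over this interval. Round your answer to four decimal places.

Δx = (6 − 2.5)/4 = 0.875.
Left endpoints: 2.5, 3.375, 4.25, 5.125.
f(2.5) ≈ 2.1213, f(3.375) ≈ 2.3184, f(4.25) ≈ 2.5000, f(5.125) ≈ 2.6693.
Sum = Δx · [f(2.5) + f(3.375) + f(4.25) + f(5.125)].
Sum ≈ 8.4079.

8.4079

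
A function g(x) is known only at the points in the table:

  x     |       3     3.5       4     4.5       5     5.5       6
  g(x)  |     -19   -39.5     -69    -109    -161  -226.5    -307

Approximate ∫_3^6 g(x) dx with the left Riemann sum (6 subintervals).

Δx = 0.5.
Sum = 0.5·[(-19) + (-39.5) + (-69) + (-109) + (-161) + (-226.5)] = -312.

-312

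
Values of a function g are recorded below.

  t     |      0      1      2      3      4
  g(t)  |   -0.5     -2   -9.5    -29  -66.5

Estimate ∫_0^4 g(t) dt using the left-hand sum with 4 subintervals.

Δt = 1.
Sum = 1·[(-0.5) + (-2) + (-9.5) + (-29)] = -41.

-41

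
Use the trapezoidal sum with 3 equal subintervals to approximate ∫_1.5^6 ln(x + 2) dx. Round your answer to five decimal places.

7.72101

Δx = (6 − 1.5)/3 = 1.5.
f(1.5) ≈ 1.25276, f(3) ≈ 1.60944, f(4.5) ≈ 1.87180, f(6) ≈ 2.07944.
T_3 = (Δx/2)·[f(x_0) + 2f(x_1) + 2f(x_2) + f(x_3)].
Sum ≈ 7.72101.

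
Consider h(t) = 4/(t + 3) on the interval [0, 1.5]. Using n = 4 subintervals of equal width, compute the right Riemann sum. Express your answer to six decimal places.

1.541414

Δt = (1.5 − 0)/4 = 0.375.
Right endpoints: 0.375, 0.75, 1.125, 1.5.
h(0.375) = 32/27, h(0.75) = 16/15, h(1.125) = 32/33, h(1.5) = 8/9.
Sum = Δt · [h(0.375) + h(0.75) + h(1.125) + h(1.5)].
Sum ≈ 1.541414.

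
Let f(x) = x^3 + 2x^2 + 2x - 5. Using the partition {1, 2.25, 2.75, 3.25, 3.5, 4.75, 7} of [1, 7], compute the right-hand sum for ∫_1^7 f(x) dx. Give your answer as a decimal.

Subinterval widths: 1.25, 0.5, 0.5, 0.25, 1.25, 2.25.
Right endpoints: 2.25, 2.75, 3.25, 3.5, 4.75, 7.
f(2.25) = 21.015625, f(2.75) = 36.421875, f(3.25) = 56.953125, f(3.5) = 69.375, f(4.75) = 156.796875, f(7) = 450.
Sum = Σ Δx_i · f(x_i).
Sum = 1298.796875.

1298.796875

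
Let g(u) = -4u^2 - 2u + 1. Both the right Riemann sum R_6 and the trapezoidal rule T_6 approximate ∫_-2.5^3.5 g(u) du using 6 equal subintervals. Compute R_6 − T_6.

-18

R_6 = -100.
T_6 = -82.
R_6 − T_6 = -18.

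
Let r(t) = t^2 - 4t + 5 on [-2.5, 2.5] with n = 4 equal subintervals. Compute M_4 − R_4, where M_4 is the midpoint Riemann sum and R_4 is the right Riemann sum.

10.546875

M_4 = 34.765625.
R_4 = 24.21875.
M_4 − R_4 = 10.546875.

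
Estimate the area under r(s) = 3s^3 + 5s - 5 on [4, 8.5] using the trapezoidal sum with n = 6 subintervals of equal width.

3864.90234375

Δs = (8.5 − 4)/6 = 0.75.
r(4) = 207, r(4.75) = 340.265625, r(5.5) = 521.625, r(6.25) = 758.671875, r(7) = 1059, r(7.75) = 1430.203125, r(8.5) = 1879.875.
T_6 = (Δs/2)·[r(s_0) + 2r(s_1) + ... + 2r(s_{5}) + r(s_6)].
Sum = 3864.90234375.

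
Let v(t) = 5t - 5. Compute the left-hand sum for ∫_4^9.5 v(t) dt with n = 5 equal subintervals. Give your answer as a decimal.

143

Δt = (9.5 − 4)/5 = 1.1.
Left endpoints: 4, 5.1, 6.2, 7.3, 8.4.
v(4) = 15, v(5.1) = 20.5, v(6.2) = 26, v(7.3) = 31.5, v(8.4) = 37.
Sum = Δt · [v(4) + v(5.1) + v(6.2) + v(7.3) + v(8.4)].
Sum = 143.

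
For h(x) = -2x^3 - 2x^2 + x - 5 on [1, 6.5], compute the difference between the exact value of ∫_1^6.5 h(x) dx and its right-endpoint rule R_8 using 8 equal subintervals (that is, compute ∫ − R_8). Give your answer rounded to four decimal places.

225.2010

Exact integral: ∫_1^6.5 h(x) dx ≈ -1081.322917.
R_8 ≈ -1306.523926.
Error ≈ -1081.322917 − (-1306.523926) ≈ 225.2010.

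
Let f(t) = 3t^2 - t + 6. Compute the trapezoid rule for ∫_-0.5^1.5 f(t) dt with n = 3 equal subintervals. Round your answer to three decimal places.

14.944

Δt = (1.5 − (-0.5))/3 = 2/3.
f(-0.5) = 7.25, f(1/6) = 71/12, f(5/6) = 7.25, f(1.5) = 11.25.
T_3 = (Δt/2)·[f(t_0) + 2f(t_1) + 2f(t_2) + f(t_3)].
Sum ≈ 14.944.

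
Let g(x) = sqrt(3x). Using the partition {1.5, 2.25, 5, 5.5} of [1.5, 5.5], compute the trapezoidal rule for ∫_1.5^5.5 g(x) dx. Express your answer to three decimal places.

12.651

Subinterval widths: 0.75, 2.75, 0.5.
g(1.5) ≈ 2.121, g(2.25) ≈ 2.598, g(5) ≈ 3.873, g(5.5) ≈ 4.062.
On each subinterval the trapezoid contributes (Δx_i/2)·[g(x_{i-1}) + g(x_i)].
Sum ≈ 12.651.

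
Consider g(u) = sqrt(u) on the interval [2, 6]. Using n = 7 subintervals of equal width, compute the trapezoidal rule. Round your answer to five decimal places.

7.90828

Δu = (6 − 2)/7 = 4/7.
g(2) ≈ 1.41421, g(18/7) ≈ 1.60357, g(22/7) ≈ 1.77281, g(26/7) ≈ 1.92725, g(30/7) ≈ 2.07020, g(34/7) ≈ 2.20389, g(38/7) ≈ 2.32993, g(6) ≈ 2.44949.
T_7 = (Δu/2)·[g(u_0) + 2g(u_1) + ... + 2g(u_{6}) + g(u_7)].
Sum ≈ 7.90828.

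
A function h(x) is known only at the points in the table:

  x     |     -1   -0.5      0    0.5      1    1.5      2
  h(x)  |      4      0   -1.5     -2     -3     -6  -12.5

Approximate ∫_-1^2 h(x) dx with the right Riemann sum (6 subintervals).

-12.5

Δx = 0.5.
Sum = 0.5·[0 + (-1.5) + (-2) + (-3) + (-6) + (-12.5)] = -12.5.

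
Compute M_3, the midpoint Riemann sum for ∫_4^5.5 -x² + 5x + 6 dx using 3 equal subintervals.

Δx = (5.5 − 4)/3 = 0.5.
Midpoints: 4.25, 4.75, 5.25.
f(4.25) = 9.1875, f(4.75) = 7.1875, f(5.25) = 4.6875.
Sum = Δx · [f(4.25) + f(4.75) + f(5.25)].
Sum = 10.53125.

10.53125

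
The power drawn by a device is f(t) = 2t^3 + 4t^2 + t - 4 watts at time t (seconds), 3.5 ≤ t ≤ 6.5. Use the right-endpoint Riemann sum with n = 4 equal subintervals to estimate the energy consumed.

Δt = (6.5 − 3.5)/4 = 0.75.
Right endpoints: 4.25, 5, 5.75, 6.5.
f(4.25) = 226.03125, f(5) = 351, f(5.75) = 514.21875, f(6.5) = 720.75.
Sum = Δt · [f(4.25) + f(5) + f(5.75) + f(6.5)].
Sum = 1359.

1359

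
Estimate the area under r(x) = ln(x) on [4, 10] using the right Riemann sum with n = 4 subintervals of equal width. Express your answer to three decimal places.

Δx = (10 − 4)/4 = 1.5.
Right endpoints: 5.5, 7, 8.5, 10.
r(5.5) ≈ 1.705, r(7) ≈ 1.946, r(8.5) ≈ 2.140, r(10) ≈ 2.303.
Sum = Δx · [r(5.5) + r(7) + r(8.5) + r(10)].
Sum ≈ 12.140.

12.140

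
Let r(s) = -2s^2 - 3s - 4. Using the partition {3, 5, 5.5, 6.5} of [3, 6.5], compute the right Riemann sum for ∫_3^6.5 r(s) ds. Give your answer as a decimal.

Subinterval widths: 2, 0.5, 1.
Right endpoints: 5, 5.5, 6.5.
r(5) = -69, r(5.5) = -81, r(6.5) = -108.
Sum = Σ Δs_i · r(s_i).
Sum = -286.5.

-286.5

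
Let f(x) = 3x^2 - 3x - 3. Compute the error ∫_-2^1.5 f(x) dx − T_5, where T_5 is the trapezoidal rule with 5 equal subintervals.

-0.8575

Exact integral: ∫_-2^1.5 f(x) dx = 3.5.
T_5 = 4.3575.
Error = 3.5 − 4.3575 = -0.8575.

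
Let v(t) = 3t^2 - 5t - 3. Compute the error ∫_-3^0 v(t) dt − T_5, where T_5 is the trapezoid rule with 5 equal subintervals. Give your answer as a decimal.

Exact integral: ∫_-3^0 v(t) dt = 40.5.
T_5 = 41.04.
Error = 40.5 − 41.04 = -0.54.

-0.54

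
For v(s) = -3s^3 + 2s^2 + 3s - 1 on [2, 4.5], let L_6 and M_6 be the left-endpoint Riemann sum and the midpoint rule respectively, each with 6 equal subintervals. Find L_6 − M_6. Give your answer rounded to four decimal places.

40.6630

L_6 ≈ -176.606626.
M_6 ≈ -217.269604.
L_6 − M_6 ≈ 40.6630.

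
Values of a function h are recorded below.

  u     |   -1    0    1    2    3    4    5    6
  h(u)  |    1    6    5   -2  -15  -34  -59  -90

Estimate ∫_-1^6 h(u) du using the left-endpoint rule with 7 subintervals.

Δu = 1.
Sum = 1·[1 + 6 + 5 + (-2) + (-15) + (-34) + (-59)] = -98.

-98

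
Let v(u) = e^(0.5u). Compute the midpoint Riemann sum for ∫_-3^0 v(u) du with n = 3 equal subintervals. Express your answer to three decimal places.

Δu = (0 − (-3))/3 = 1.
Midpoints: -2.5, -1.5, -0.5.
v(-2.5) ≈ 0.287, v(-1.5) ≈ 0.472, v(-0.5) ≈ 0.779.
Sum = Δu · [v(-2.5) + v(-1.5) + v(-0.5)].
Sum ≈ 1.538.

1.538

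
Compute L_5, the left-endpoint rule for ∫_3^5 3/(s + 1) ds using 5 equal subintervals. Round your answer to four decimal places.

Δs = (5 − 3)/5 = 0.4.
Left endpoints: 3, 3.4, 3.8, 4.2, 4.6.
f(3) = 0.75, f(3.4) = 15/22, f(3.8) = 0.625, f(4.2) = 15/26, f(4.6) = 15/28.
Sum = Δs · [f(3) + f(3.4) + f(3.8) + f(4.2) + f(4.6)].
Sum ≈ 1.2678.

1.2678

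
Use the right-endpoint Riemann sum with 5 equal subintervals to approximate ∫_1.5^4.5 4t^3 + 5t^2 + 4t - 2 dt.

Δt = (4.5 − 1.5)/5 = 0.6.
Right endpoints: 2.1, 2.7, 3.3, 3.9, 4.5.
f(2.1) = 65.494, f(2.7) = 123.982, f(3.3) = 209.398, f(3.9) = 326.926, f(4.5) = 481.75.
Sum = Δt · [f(2.1) + f(2.7) + f(3.3) + f(3.9) + f(4.5)].
Sum = 724.53.

724.53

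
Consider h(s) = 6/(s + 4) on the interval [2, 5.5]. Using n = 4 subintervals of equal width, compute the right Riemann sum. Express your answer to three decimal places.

2.602

Δs = (5.5 − 2)/4 = 0.875.
Right endpoints: 2.875, 3.75, 4.625, 5.5.
h(2.875) = 48/55, h(3.75) = 24/31, h(4.625) = 16/23, h(5.5) = 12/19.
Sum = Δs · [h(2.875) + h(3.75) + h(4.625) + h(5.5)].
Sum ≈ 2.602.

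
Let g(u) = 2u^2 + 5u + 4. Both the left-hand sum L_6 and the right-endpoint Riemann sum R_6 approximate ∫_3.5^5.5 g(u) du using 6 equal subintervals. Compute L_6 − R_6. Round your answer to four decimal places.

L_6 ≈ 127.740741.
R_6 ≈ 143.074074.
L_6 − R_6 ≈ -15.3333.

-15.3333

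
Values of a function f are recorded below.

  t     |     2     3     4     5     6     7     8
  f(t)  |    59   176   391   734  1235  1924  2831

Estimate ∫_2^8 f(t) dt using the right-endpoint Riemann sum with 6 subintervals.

Δt = 1.
Sum = 1·[176 + 391 + 734 + 1235 + 1924 + 2831] = 7291.

7291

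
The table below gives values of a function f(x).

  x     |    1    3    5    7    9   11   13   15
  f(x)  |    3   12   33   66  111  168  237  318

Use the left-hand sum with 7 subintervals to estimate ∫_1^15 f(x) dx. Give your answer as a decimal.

Δx = 2.
Sum = 2·[3 + 12 + 33 + 66 + 111 + 168 + 237] = 1260.

1260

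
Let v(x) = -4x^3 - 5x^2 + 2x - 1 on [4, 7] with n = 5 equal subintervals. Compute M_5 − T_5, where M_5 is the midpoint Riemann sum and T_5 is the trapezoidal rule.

M_5 = -2573.61.
T_5 = -2592.78.
M_5 − T_5 = 19.17.

19.17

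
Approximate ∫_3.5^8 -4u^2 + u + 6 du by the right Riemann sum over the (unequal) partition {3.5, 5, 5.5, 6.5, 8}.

-707.75

Subinterval widths: 1.5, 0.5, 1, 1.5.
Right endpoints: 5, 5.5, 6.5, 8.
f(5) = -89, f(5.5) = -109.5, f(6.5) = -156.5, f(8) = -242.
Sum = Σ Δu_i · f(u_i).
Sum = -707.75.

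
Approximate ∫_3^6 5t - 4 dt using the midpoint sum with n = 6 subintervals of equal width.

55.5

Δt = (6 − 3)/6 = 0.5.
Midpoints: 3.25, 3.75, 4.25, 4.75, 5.25, 5.75.
f(3.25) = 12.25, f(3.75) = 14.75, f(4.25) = 17.25, f(4.75) = 19.75, f(5.25) = 22.25, f(5.75) = 24.75.
Sum = Δt · [f(3.25) + f(3.75) + f(4.25) + ...].
Sum = 55.5.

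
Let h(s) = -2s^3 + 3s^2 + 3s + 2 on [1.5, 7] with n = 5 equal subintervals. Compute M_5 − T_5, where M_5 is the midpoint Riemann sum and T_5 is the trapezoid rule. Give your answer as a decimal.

M_5 = -764.740625.
T_5 = -802.175.
M_5 − T_5 = 37.434375.

37.434375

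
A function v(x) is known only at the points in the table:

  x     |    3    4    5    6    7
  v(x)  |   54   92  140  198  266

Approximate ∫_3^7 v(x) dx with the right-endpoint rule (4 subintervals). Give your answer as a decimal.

Δx = 1.
Sum = 1·[92 + 140 + 198 + 266] = 696.

696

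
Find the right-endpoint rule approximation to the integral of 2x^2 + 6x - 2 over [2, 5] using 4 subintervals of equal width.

Δx = (5 − 2)/4 = 0.75.
Right endpoints: 2.75, 3.5, 4.25, 5.
f(2.75) = 29.625, f(3.5) = 43.5, f(4.25) = 59.625, f(5) = 78.
Sum = Δx · [f(2.75) + f(3.5) + f(4.25) + f(5)].
Sum = 158.0625.

158.0625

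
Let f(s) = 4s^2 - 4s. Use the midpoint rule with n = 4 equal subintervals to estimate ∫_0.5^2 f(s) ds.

Δs = (2 − 0.5)/4 = 0.375.
Midpoints: 0.6875, 1.0625, 1.4375, 1.8125.
f(0.6875) = -0.859375, f(1.0625) = 0.265625, f(1.4375) = 2.515625, f(1.8125) = 5.890625.
Sum = Δs · [f(0.6875) + f(1.0625) + f(1.4375) + f(1.8125)].
Sum = 2.9296875.

2.9296875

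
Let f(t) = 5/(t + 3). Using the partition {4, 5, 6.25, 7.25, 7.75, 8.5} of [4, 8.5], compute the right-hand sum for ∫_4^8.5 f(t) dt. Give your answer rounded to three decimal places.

Subinterval widths: 1, 1.25, 1, 0.5, 0.75.
Right endpoints: 5, 6.25, 7.25, 7.75, 8.5.
f(5) = 0.625, f(6.25) = 20/37, f(7.25) = 20/41, f(7.75) = 20/43, f(8.5) = 10/23.
Sum = Σ Δt_i · f(t_i).
Sum ≈ 2.347.

2.347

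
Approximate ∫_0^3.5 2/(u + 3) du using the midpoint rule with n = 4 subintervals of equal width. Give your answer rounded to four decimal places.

1.5409

Δu = (3.5 − 0)/4 = 0.875.
Midpoints: 0.4375, 1.3125, 2.1875, 3.0625.
f(0.4375) = 32/55, f(1.3125) = 32/69, f(2.1875) = 32/83, f(3.0625) = 32/97.
Sum = Δu · [f(0.4375) + f(1.3125) + f(2.1875) + f(3.0625)].
Sum ≈ 1.5409.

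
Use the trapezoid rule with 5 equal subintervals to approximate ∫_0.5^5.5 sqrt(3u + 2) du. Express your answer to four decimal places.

Δu = (5.5 − 0.5)/5 = 1.
f(0.5) ≈ 1.8708, f(1.5) ≈ 2.5495, f(2.5) ≈ 3.0822, f(3.5) ≈ 3.5355, f(4.5) ≈ 3.9370, f(5.5) ≈ 4.3012.
T_5 = (Δu/2)·[f(u_0) + 2f(u_1) + ... + 2f(u_{4}) + f(u_5)].
Sum ≈ 16.1903.

16.1903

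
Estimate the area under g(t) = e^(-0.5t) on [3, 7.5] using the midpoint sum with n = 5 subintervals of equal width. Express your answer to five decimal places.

Δt = (7.5 − 3)/5 = 0.9.
Midpoints: 3.45, 4.35, 5.25, 6.15, 7.05.
g(3.45) ≈ 0.17817, g(4.35) ≈ 0.11361, g(5.25) ≈ 0.07244, g(6.15) ≈ 0.04619, g(7.05) ≈ 0.02945.
Sum = Δt · [g(3.45) + g(4.35) + g(5.25) + g(6.15) + g(7.05)].
Sum ≈ 0.39588.

0.39588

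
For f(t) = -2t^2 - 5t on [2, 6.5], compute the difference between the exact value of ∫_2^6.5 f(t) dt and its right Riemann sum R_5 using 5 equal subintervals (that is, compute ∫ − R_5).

45.765

Exact integral: ∫_2^6.5 f(t) dt = -273.375.
R_5 = -319.14.
Error = -273.375 − (-319.14) = 45.765.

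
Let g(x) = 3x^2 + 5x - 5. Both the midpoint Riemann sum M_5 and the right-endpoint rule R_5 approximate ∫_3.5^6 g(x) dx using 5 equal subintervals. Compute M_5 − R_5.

M_5 = 219.84375.
R_5 = 241.25.
M_5 − R_5 = -21.40625.

-21.40625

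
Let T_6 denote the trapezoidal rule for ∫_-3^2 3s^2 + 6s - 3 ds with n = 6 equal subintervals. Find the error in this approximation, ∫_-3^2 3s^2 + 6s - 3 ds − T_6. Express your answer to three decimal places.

-1.736

Exact integral: ∫_-3^2 f(s) ds = 5.
T_6 ≈ 6.73611.
Error ≈ 5 − 6.73611 ≈ -1.736.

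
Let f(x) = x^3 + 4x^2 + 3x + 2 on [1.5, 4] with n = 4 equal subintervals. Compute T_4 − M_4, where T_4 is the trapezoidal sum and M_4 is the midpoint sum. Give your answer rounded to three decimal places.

T_4 ≈ 171.18652.
M_4 ≈ 168.19580.
T_4 − M_4 ≈ 2.991.

2.991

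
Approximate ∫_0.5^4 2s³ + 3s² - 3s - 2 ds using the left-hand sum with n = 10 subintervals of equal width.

Δs = (4 − 0.5)/10 = 0.35.
Left endpoints: 0.5, 0.85, 1.2, 1.55, 1.9, 2.25, 2.6, 2.95, 3.3, 3.65.
f(0.5) = -2.5, f(0.85) = -1.15425, f(1.2) = 2.176, f(1.55) = 8.00525, f(1.9) = 16.848, f(2.25) = 29.21875, f(2.6) = 45.632, f(2.95) = 66.60225, f(3.3) = 92.644, f(3.65) = 124.27175.
Sum = Δs · [f(0.5) + f(0.85) + f(1.2) + ...].
Sum = 133.6103125.

133.6103125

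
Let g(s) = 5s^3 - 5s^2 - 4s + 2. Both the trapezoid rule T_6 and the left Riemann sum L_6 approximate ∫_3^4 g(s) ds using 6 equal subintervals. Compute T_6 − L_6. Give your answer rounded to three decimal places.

T_6 ≈ 145.30324.
L_6 ≈ 133.13657.
T_6 − L_6 ≈ 12.167.

12.167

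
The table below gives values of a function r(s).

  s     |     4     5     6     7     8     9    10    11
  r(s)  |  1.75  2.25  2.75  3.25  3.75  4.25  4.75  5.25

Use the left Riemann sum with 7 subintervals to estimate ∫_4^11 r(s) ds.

Δs = 1.
Sum = 1·[1.75 + 2.25 + 2.75 + 3.25 + 3.75 + 4.25 + 4.75] = 22.75.

22.75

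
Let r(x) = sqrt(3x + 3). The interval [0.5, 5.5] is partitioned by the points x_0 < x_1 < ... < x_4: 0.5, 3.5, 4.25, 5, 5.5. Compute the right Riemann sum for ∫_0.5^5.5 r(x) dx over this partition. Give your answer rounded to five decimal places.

Subinterval widths: 3, 0.75, 0.75, 0.5.
Right endpoints: 3.5, 4.25, 5, 5.5.
r(3.5) ≈ 3.67423, r(4.25) ≈ 3.96863, r(5) ≈ 4.24264, r(5.5) ≈ 4.41588.
Sum = Σ Δx_i · r(x_i).
Sum ≈ 19.38909.

19.38909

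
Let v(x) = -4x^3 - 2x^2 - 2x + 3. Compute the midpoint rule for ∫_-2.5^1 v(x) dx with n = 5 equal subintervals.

Δx = (1 − (-2.5))/5 = 0.7.
Midpoints: -2.15, -1.45, -0.75, -0.05, 0.65.
v(-2.15) = 37.8085, v(-1.45) = 13.8895, v(-0.75) = 5.0625, v(-0.05) = 3.0955, v(0.65) = -0.2435.
Sum = Δx · [v(-2.15) + v(-1.45) + v(-0.75) + v(-0.05) + v(0.65)].
Sum = 41.72875.

41.72875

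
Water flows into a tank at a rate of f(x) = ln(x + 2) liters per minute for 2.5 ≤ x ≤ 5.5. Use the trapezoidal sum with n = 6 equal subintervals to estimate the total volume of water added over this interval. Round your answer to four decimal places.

5.3416

Δx = (5.5 − 2.5)/6 = 0.5.
f(2.5) ≈ 1.5041, f(3) ≈ 1.6094, f(3.5) ≈ 1.7047, f(4) ≈ 1.7918, f(4.5) ≈ 1.8718, f(5) ≈ 1.9459, f(5.5) ≈ 2.0149.
T_6 = (Δx/2)·[f(x_0) + 2f(x_1) + ... + 2f(x_{5}) + f(x_6)].
Sum ≈ 5.3416.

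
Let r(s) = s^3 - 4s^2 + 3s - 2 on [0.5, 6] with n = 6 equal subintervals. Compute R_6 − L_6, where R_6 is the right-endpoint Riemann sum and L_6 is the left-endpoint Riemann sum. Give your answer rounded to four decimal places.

81.9271

R_6 ≈ 124.168547.
L_6 ≈ 42.241464.
R_6 − L_6 ≈ 81.9271.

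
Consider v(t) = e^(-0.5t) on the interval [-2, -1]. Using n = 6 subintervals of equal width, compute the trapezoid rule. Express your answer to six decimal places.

2.140359

Δt = (-1 − (-2))/6 = 1/6.
v(-2) ≈ 2.718282, v(-11/6) ≈ 2.500940, v(-5/3) ≈ 2.300976, v(-1.5) ≈ 2.117000, v(-4/3) ≈ 1.947734, v(-7/6) ≈ 1.792002, v(-1) ≈ 1.648721.
T_6 = (Δt/2)·[v(t_0) + 2v(t_1) + ... + 2v(t_{5}) + v(t_6)].
Sum ≈ 2.140359.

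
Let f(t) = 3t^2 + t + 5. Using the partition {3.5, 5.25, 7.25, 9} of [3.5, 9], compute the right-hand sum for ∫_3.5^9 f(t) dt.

Subinterval widths: 1.75, 2, 1.75.
Right endpoints: 5.25, 7.25, 9.
f(5.25) = 92.9375, f(7.25) = 169.9375, f(9) = 257.
Sum = Σ Δt_i · f(t_i).
Sum = 952.265625.

952.265625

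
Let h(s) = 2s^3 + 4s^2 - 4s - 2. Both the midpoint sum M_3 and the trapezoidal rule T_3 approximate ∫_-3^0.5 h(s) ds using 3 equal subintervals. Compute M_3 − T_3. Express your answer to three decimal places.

M_3 ≈ 7.58738.
T_3 ≈ 3.41898.
M_3 − T_3 ≈ 4.168.

4.168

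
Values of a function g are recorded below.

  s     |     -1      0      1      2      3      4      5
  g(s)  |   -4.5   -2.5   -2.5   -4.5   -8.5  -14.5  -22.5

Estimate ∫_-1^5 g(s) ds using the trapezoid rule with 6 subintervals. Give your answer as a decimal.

-46

Δs = 1.
T_6 = (1/2)·[(-4.5) + 2·(-2.5) + 2·(-2.5) + 2·(-4.5) + 2·(-8.5) + 2·(-14.5) + (-22.5)] = -46.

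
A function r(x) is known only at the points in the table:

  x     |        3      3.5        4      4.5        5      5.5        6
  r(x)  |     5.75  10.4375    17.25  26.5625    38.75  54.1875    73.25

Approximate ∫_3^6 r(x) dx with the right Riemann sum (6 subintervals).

Δx = 0.5.
Sum = 0.5·[10.4375 + 17.25 + 26.5625 + 38.75 + 54.1875 + 73.25] = 110.21875.

110.21875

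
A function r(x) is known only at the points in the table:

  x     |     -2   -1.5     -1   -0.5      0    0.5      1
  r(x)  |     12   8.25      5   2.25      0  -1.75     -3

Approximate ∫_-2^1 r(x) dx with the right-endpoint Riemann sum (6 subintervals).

5.375

Δx = 0.5.
Sum = 0.5·[8.25 + 5 + 2.25 + 0 + (-1.75) + (-3)] = 5.375.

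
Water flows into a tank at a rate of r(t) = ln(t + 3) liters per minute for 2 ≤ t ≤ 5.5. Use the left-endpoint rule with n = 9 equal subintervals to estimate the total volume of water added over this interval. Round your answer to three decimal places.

6.539

Δt = (5.5 − 2)/9 = 7/18.
Left endpoints: 2, 43/18, 25/9, 19/6, 32/9, 71/18, 13/3, 85/18, 46/9.
r(2) ≈ 1.609, r(43/18) ≈ 1.684, r(25/9) ≈ 1.754, r(19/6) ≈ 1.819, r(32/9) ≈ 1.880, r(71/18) ≈ 1.938, r(13/3) ≈ 1.992, r(85/18) ≈ 2.044, r(46/9) ≈ 2.093.
Sum = Δt · [r(2) + r(43/18) + r(25/9) + ...].
Sum ≈ 6.539.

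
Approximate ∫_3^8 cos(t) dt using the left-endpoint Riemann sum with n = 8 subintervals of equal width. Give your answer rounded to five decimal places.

Δt = (8 − 3)/8 = 0.625.
Left endpoints: 3, 3.625, 4.25, 4.875, 5.5, 6.125, 6.75, 7.375.
f(3) ≈ -0.98999, f(3.625) ≈ -0.88542, f(4.25) ≈ -0.44609, f(4.875) ≈ 0.16190, f(5.5) ≈ 0.70867, f(6.125) ≈ 0.98751, f(6.75) ≈ 0.89301, f(7.375) ≈ 0.46088.
Sum = Δt · [f(3) + f(3.625) + f(4.25) + ...].
Sum ≈ 0.55654.

0.55654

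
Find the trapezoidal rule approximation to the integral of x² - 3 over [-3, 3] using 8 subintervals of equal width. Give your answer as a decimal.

Δx = (3 − (-3))/8 = 0.75.
f(-3) = 6, f(-2.25) = 2.0625, f(-1.5) = -0.75, f(-0.75) = -2.4375, f(0) = -3, f(0.75) = -2.4375, f(1.5) = -0.75, f(2.25) = 2.0625, f(3) = 6.
T_8 = (Δx/2)·[f(x_0) + 2f(x_1) + ... + 2f(x_{7}) + f(x_8)].
Sum = 0.5625.

0.5625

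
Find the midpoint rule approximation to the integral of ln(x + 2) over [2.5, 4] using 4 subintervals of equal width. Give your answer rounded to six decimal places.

2.482534

Δx = (4 − 2.5)/4 = 0.375.
Midpoints: 2.6875, 3.0625, 3.4375, 3.8125.
f(2.6875) ≈ 1.544899, f(3.0625) ≈ 1.621860, f(3.4375) ≈ 1.693319, f(3.8125) ≈ 1.760011.
Sum = Δx · [f(2.6875) + f(3.0625) + f(3.4375) + f(3.8125)].
Sum ≈ 2.482534.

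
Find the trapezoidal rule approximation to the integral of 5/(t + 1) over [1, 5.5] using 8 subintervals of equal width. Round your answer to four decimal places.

Δt = (5.5 − 1)/8 = 0.5625.
f(1) = 2.5, f(1.5625) = 80/41, f(2.125) = 1.6, f(2.6875) = 80/59, f(3.25) = 20/17, f(3.8125) = 80/77, f(4.375) = 40/43, f(4.9375) = 16/19, f(5.5) = 10/13.
T_8 = (Δt/2)·[f(t_0) + 2f(t_1) + ... + 2f(t_{7}) + f(t_8)].
Sum ≈ 5.9229.

5.9229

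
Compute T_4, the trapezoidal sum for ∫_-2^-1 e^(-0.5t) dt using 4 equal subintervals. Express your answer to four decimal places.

2.1419

Δt = (-1 − (-2))/4 = 0.25.
f(-2) ≈ 2.7183, f(-1.75) ≈ 2.3989, f(-1.5) ≈ 2.1170, f(-1.25) ≈ 1.8682, f(-1) ≈ 1.6487.
T_4 = (Δt/2)·[f(t_0) + 2f(t_1) + 2f(t_2) + 2f(t_3) + f(t_4)].
Sum ≈ 2.1419.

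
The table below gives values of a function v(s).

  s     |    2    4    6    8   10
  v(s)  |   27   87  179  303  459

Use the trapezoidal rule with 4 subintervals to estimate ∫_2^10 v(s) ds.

1624

Δs = 2.
T_4 = (2/2)·[27 + 2·87 + 2·179 + 2·303 + 459] = 1624.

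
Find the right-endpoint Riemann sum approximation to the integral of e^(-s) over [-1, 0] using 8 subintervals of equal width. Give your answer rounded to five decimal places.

Δs = (0 − (-1))/8 = 0.125.
Right endpoints: -0.875, -0.75, -0.625, -0.5, -0.375, -0.25, -0.125, 0.
f(-0.875) ≈ 2.39888, f(-0.75) ≈ 2.11700, f(-0.625) ≈ 1.86825, f(-0.5) ≈ 1.64872, f(-0.375) ≈ 1.45499, f(-0.25) ≈ 1.28403, f(-0.125) ≈ 1.13315, f(0) ≈ 1.00000.
Sum = Δs · [f(-0.875) + f(-0.75) + f(-0.625) + ...].
Sum ≈ 1.61313.

1.61313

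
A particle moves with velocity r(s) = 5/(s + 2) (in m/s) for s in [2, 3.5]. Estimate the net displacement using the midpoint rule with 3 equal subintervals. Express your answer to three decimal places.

Δs = (3.5 − 2)/3 = 0.5.
Midpoints: 2.25, 2.75, 3.25.
r(2.25) = 20/17, r(2.75) = 20/19, r(3.25) = 20/21.
Sum = Δs · [r(2.25) + r(2.75) + r(3.25)].
Sum ≈ 1.591.

1.591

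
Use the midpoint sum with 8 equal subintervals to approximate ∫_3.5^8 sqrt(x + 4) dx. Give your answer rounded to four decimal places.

Δx = (8 − 3.5)/8 = 0.5625.
Midpoints: 3.78125, 4.34375, 4.90625, 5.46875, 6.03125, 6.59375, 7.15625, 7.71875.
f(3.78125) ≈ 2.7895, f(4.34375) ≈ 2.8886, f(4.90625) ≈ 2.9843, f(5.46875) ≈ 3.0771, f(6.03125) ≈ 3.1672, f(6.59375) ≈ 3.2548, f(7.15625) ≈ 3.3401, f(7.71875) ≈ 3.4233.
Sum = Δx · [f(3.78125) + f(4.34375) + f(4.90625) + ...].
Sum ≈ 14.0203.

14.0203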